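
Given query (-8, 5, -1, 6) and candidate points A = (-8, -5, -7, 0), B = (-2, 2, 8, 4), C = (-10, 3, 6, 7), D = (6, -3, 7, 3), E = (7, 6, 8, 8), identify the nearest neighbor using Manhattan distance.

Distances: d(A) = 22, d(B) = 20, d(C) = 12, d(D) = 33, d(E) = 27. Nearest: C = (-10, 3, 6, 7) with distance 12.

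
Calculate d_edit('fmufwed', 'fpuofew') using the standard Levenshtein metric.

Let D[i][j] be the edit distance between the first i characters of 'fmufwed' and the first j characters of 'fpuofew', with D[i][0] = i, D[0][j] = j, and D[i][j] = D[i-1][j-1] if the characters match, else 1 + min(D[i-1][j], D[i][j-1], D[i-1][j-1]). Filling the table (rows: prefixes of 'fmufwed', columns: prefixes of 'fpuofew'):
     ε  f  p  u  o  f  e  w
  ε  0  1  2  3  4  5  6  7
  f  1  0  1  2  3  4  5  6
  m  2  1  1  2  3  4  5  6
  u  3  2  2  1  2  3  4  5
  f  4  3  3  2  2  2  3  4
  w  5  4  4  3  3  3  3  3
  e  6  5  5  4  4  4  3  4
  d  7  6  6  5  5  5  4  4
The bottom-right entry gives D[7][7] = 4, so no sequence of fewer than 4 edits works. Backtracking through the table gives one optimal edit sequence (4 edits):
  fmufwed → fpufwed (sub m→p @2)
  fpufwed → fpuowed (sub f→o @4)
  fpuowed → fpuofed (sub w→f @5)
  fpuofed → fpuofew (sub d→w @7)
Edit distance = 4.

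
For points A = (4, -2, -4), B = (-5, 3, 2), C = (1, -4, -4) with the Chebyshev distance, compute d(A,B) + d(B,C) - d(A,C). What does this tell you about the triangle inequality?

d(A,B) = max(9, 5, 6) = 9, d(B,C) = max(6, 7, 6) = 7, d(A,C) = max(3, 2, 0) = 3.
d(A,B) + d(B,C) - d(A,C) = 9 + 7 - 3 = 16 - 3 = 13. This is ≥ 0, so the triangle inequality holds for these points.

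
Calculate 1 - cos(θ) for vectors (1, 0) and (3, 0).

With u = (1, 0), v = (3, 0):
u·v = 1·3 + 0·0 = 3 + 0 = 3.
|u| = √(1² + 0²) = √1, |v| = √(3² + 0²) = √9, so |u||v| = √(1·9) = √9 = 3.
cos θ = (u·v)/(|u||v|) = 3/3 = 1
Cosine distance = 1 - cos θ = 1 - 1 = 0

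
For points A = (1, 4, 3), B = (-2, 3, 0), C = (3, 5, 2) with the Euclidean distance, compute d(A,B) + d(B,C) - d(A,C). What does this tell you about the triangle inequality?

d(A,B) = √(3² + 1² + 3²) = √19 ≈ 4.3589, d(B,C) = √(5² + 2² + 2²) = √33 ≈ 5.7446, d(A,C) = √(2² + 1² + 1²) = √6 ≈ 2.4495.
d(A,B) + d(B,C) - d(A,C) = 4.3589 + 5.7446 - 2.4495 = 10.1035 - 2.4495 = 7.654 (to 4 decimal places). This is ≥ 0, so the triangle inequality holds for these points.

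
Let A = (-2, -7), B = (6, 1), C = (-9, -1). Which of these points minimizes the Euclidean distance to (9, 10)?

Distances: d(A) ≈ 20.2485, d(B) ≈ 9.4868, d(C) ≈ 21.095. Nearest: B = (6, 1) with distance 9.4868.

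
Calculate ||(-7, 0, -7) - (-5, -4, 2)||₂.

√(Σ(x_i - y_i)²) = √((-7 - (-5))² + (0 - (-4))² + (-7 - 2)²)
= √((-2)² + 4² + (-9)²) = √(4 + 16 + 81) = √101 ≈ 10.0499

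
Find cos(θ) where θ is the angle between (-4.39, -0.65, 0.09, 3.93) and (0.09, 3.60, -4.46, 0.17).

With u = (-4.39, -0.65, 0.09, 3.93), v = (0.09, 3.60, -4.46, 0.17):
u·v = (-4.39)·0.09 + (-0.65)·3.6 + 0.09·(-4.46) + 3.93·0.17 = (-0.3951) + (-2.34) + (-0.4014) + 0.6681 = -2.4684.
|u| = √((-4.39)² + (-0.65)² + 0.09² + 3.93²) = √(19.2721 + 0.4225 + 0.0081 + 15.4449) = √35.1476, |v| = √(0.09² + 3.6² + (-4.46)² + 0.17²) = √(0.0081 + 12.96 + 19.8916 + 0.0289) = √32.8886.
cos θ = (u·v)/(|u||v|) = -2.4684/(√35.1476·√32.8886) ≈ -0.0726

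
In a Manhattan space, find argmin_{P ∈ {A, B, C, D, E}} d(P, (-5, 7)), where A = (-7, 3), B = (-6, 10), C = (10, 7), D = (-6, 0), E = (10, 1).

Distances: d(A) = 6, d(B) = 4, d(C) = 15, d(D) = 8, d(E) = 21. Nearest: B = (-6, 10) with distance 4.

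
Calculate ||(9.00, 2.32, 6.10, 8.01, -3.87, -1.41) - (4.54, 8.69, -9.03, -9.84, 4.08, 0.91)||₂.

√(Σ(x_i - y_i)²) = √((9 - 4.54)² + (2.32 - 8.69)² + (6.1 - (-9.03))² + (8.01 - (-9.84))² + (-3.87 - 4.08)² + (-1.41 - 0.91)²)
= √(4.46² + (-6.37)² + 15.13² + 17.85² + (-7.95)² + (-2.32)²) = √(19.8916 + 40.5769 + 228.9169 + 318.6225 + 63.2025 + 5.3824) = √676.5928 ≈ 26.0114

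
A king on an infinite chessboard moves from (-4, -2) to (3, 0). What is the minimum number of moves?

max(|x_i - y_i|) = max(|-4 - 3|, |-2 - 0|) = max(7, 2) = 7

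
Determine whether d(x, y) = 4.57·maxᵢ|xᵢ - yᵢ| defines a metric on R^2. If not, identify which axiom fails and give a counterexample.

Yes. The L∞ (Chebyshev) norm induces a metric on R^2, and multiplying a metric by a positive constant 4.57 > 0 preserves all four axioms: non-negativity (4.57·||x-y|| ≥ 0), identity (4.57·||x-y|| = 0 ⟺ ||x-y|| = 0 ⟺ x = y), symmetry (||x-y|| = ||y-x||), and the triangle inequality (4.57·||x-z|| ≤ 4.57·||x-y|| + 4.57·||y-z||). So d is a metric.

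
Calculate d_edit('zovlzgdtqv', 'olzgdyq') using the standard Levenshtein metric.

Let D[i][j] be the edit distance between the first i characters of 'zovlzgdtqv' and the first j characters of 'olzgdyq', with D[i][0] = i, D[0][j] = j, and D[i][j] = D[i-1][j-1] if the characters match, else 1 + min(D[i-1][j], D[i][j-1], D[i-1][j-1]). Filling the table (rows: prefixes of 'zovlzgdtqv', columns: prefixes of 'olzgdyq'):
     ε  o  l  z  g  d  y  q
  ε  0  1  2  3  4  5  6  7
  z  1  1  2  2  3  4  5  6
  o  2  1  2  3  3  4  5  6
  v  3  2  2  3  4  4  5  6
  l  4  3  2  3  4  5  5  6
  z  5  4  3  2  3  4  5  6
  g  6  5  4  3  2  3  4  5
  d  7  6  5  4  3  2  3  4
  t  8  7  6  5  4  3  3  4
  q  9  8  7  6  5  4  4  3
  v 10  9  8  7  6  5  5  4
The bottom-right entry gives D[10][7] = 4, so no sequence of fewer than 4 edits works. Backtracking through the table gives one optimal edit sequence (4 edits):
  zovlzgdtqv → ovlzgdtqv (del z @1)
  ovlzgdtqv → olzgdtqv (del v @2)
  olzgdtqv → olzgdyqv (sub t→y @6)
  olzgdyqv → olzgdyq (del v @8)
Edit distance = 4.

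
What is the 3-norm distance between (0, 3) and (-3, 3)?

(Σ|x_i - y_i|^3)^(1/3) = (|0 - (-3)|^3 + |3 - 3|^3)^(1/3)
= (3^3 + 0^3)^(1/3) = (27 + 0)^(1/3) = (27)^(1/3) = 3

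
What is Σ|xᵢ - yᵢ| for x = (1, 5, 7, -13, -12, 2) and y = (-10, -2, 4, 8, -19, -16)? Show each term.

Σ|x_i - y_i| = |1 - (-10)| + |5 - (-2)| + |7 - 4| + |-13 - 8| + |-12 - (-19)| + |2 - (-16)| = 11 + 7 + 3 + 21 + 7 + 18 = 67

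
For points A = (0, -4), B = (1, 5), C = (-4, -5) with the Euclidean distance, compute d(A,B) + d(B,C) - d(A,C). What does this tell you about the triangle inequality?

d(A,B) = √(1² + 9²) = √82 ≈ 9.0554, d(B,C) = √(5² + 10²) = √125 ≈ 11.1803, d(A,C) = √(4² + 1²) = √17 ≈ 4.1231.
d(A,B) + d(B,C) - d(A,C) = 9.0554 + 11.1803 - 4.1231 = 20.2357 - 4.1231 = 16.1126 (to 4 decimal places). This is ≥ 0, so the triangle inequality holds for these points.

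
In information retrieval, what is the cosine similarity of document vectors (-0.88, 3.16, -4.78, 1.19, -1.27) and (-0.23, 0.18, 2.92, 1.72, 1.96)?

With u = (-0.88, 3.16, -4.78, 1.19, -1.27), v = (-0.23, 0.18, 2.92, 1.72, 1.96):
u·v = (-0.88)·(-0.23) + 3.16·0.18 + (-4.78)·2.92 + 1.19·1.72 + (-1.27)·1.96 = 0.2024 + 0.5688 + (-13.9576) + 2.0468 + (-2.4892) = -13.6288.
|u| = √((-0.88)² + 3.16² + (-4.78)² + 1.19² + (-1.27)²) = √(0.7744 + 9.9856 + 22.8484 + 1.4161 + 1.6129) = √36.6374, |v| = √((-0.23)² + 0.18² + 2.92² + 1.72² + 1.96²) = √(0.0529 + 0.0324 + 8.5264 + 2.9584 + 3.8416) = √15.4117.
cos θ = (u·v)/(|u||v|) = -13.6288/(√36.6374·√15.4117) ≈ -0.5735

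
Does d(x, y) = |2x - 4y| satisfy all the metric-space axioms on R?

No. d fails symmetry: d(2, 3) = |2·2 - 4·3| = |-8| = 8, but d(3, 2) = |2·3 - 4·2| = |-2| = 2. Since 8 ≠ 2, d(x,y) ≠ d(y,x) in general.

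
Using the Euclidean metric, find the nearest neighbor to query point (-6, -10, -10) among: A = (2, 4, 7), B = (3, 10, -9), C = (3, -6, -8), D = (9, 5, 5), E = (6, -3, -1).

Distances: d(A) ≈ 23.4307, d(B) ≈ 21.9545, d(C) ≈ 10.0499, d(D) ≈ 25.9808, d(E) ≈ 16.5529. Nearest: C = (3, -6, -8) with distance 10.0499.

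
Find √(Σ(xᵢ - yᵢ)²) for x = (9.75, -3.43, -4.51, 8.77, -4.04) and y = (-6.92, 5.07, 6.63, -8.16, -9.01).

√(Σ(x_i - y_i)²) = √((9.75 - (-6.92))² + (-3.43 - 5.07)² + (-4.51 - 6.63)² + (8.77 - (-8.16))² + (-4.04 - (-9.01))²)
= √(16.67² + (-8.5)² + (-11.14)² + 16.93² + 4.97²) = √(277.8889 + 72.25 + 124.0996 + 286.6249 + 24.7009) = √785.5643 ≈ 28.0279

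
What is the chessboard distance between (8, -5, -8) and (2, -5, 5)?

max(|x_i - y_i|) = max(|8 - 2|, |-5 - (-5)|, |-8 - 5|) = max(6, 0, 13) = 13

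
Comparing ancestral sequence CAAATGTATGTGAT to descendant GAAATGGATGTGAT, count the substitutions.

Differing positions: 1, 7. Hamming distance = 2.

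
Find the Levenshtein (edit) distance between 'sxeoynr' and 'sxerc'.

Let D[i][j] be the edit distance between the first i characters of 'sxeoynr' and the first j characters of 'sxerc', with D[i][0] = i, D[0][j] = j, and D[i][j] = D[i-1][j-1] if the characters match, else 1 + min(D[i-1][j], D[i][j-1], D[i-1][j-1]). Filling the table (rows: prefixes of 'sxeoynr', columns: prefixes of 'sxerc'):
     ε  s  x  e  r  c
  ε  0  1  2  3  4  5
  s  1  0  1  2  3  4
  x  2  1  0  1  2  3
  e  3  2  1  0  1  2
  o  4  3  2  1  1  2
  y  5  4  3  2  2  2
  n  6  5  4  3  3  3
  r  7  6  5  4  3  4
The bottom-right entry gives D[7][5] = 4, so no sequence of fewer than 4 edits works. Backtracking through the table gives one optimal edit sequence (4 edits):
  sxeoynr → sxeynr (del o @4)
  sxeynr → sxenr (del y @4)
  sxenr → sxerr (sub n→r @4)
  sxerr → sxerc (sub r→c @5)
Edit distance = 4.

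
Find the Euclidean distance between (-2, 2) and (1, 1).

√(Σ(x_i - y_i)²) = √((-2 - 1)² + (2 - 1)²)
= √((-3)² + 1²) = √(9 + 1) = √10 ≈ 3.1623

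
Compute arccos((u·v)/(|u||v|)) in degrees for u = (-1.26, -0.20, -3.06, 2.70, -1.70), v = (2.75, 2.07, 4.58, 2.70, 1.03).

With u = (-1.26, -0.20, -3.06, 2.70, -1.70), v = (2.75, 2.07, 4.58, 2.70, 1.03):
u·v = (-1.26)·2.75 + (-0.2)·2.07 + (-3.06)·4.58 + 2.7·2.7 + (-1.7)·1.03 = (-3.465) + (-0.414) + (-14.0148) + 7.29 + (-1.751) = -12.3548.
|u| = √((-1.26)² + (-0.2)² + (-3.06)² + 2.7² + (-1.7)²) = √(1.5876 + 0.04 + 9.3636 + 7.29 + 2.89) = √21.1712, |v| = √(2.75² + 2.07² + 4.58² + 2.7² + 1.03²) = √(7.5625 + 4.2849 + 20.9764 + 7.29 + 1.0609) = √41.1747.
cos θ = (u·v)/(|u||v|) = -12.3548/(√21.1712·√41.1747) ≈ -0.418454
θ = arccos(-0.418454) ≈ 114.74°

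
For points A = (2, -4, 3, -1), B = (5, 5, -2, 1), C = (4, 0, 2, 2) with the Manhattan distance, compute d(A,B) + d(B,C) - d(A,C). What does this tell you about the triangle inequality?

d(A,B) = 3 + 9 + 5 + 2 = 19, d(B,C) = 1 + 5 + 4 + 1 = 11, d(A,C) = 2 + 4 + 1 + 3 = 10.
d(A,B) + d(B,C) - d(A,C) = 19 + 11 - 10 = 30 - 10 = 20. This is ≥ 0, so the triangle inequality holds for these points.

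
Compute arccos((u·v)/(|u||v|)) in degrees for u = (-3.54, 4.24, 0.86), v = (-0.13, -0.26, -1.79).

With u = (-3.54, 4.24, 0.86), v = (-0.13, -0.26, -1.79):
u·v = (-3.54)·(-0.13) + 4.24·(-0.26) + 0.86·(-1.79) = 0.4602 + (-1.1024) + (-1.5394) = -2.1816.
|u| = √((-3.54)² + 4.24² + 0.86²) = √(12.5316 + 17.9776 + 0.7396) = √31.2488, |v| = √((-0.13)² + (-0.26)² + (-1.79)²) = √(0.0169 + 0.0676 + 3.2041) = √3.2886.
cos θ = (u·v)/(|u||v|) = -2.1816/(√31.2488·√3.2886) ≈ -0.215205
θ = arccos(-0.215205) ≈ 102.43°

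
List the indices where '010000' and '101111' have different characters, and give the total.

Differing positions: 1, 2, 3, 4, 5, 6. Hamming distance = 6.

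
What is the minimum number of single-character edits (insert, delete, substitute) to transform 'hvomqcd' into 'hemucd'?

Let D[i][j] be the edit distance between the first i characters of 'hvomqcd' and the first j characters of 'hemucd', with D[i][0] = i, D[0][j] = j, and D[i][j] = D[i-1][j-1] if the characters match, else 1 + min(D[i-1][j], D[i][j-1], D[i-1][j-1]). Filling the table (rows: prefixes of 'hvomqcd', columns: prefixes of 'hemucd'):
     ε  h  e  m  u  c  d
  ε  0  1  2  3  4  5  6
  h  1  0  1  2  3  4  5
  v  2  1  1  2  3  4  5
  o  3  2  2  2  3  4  5
  m  4  3  3  2  3  4  5
  q  5  4  4  3  3  4  5
  c  6  5  5  4  4  3  4
  d  7  6  6  5  5  4  3
The bottom-right entry gives D[7][6] = 3, so no sequence of fewer than 3 edits works. Backtracking through the table gives one optimal edit sequence (3 edits):
  hvomqcd → homqcd (del v @2)
  homqcd → hemqcd (sub o→e @2)
  hemqcd → hemucd (sub q→u @4)
Edit distance = 3.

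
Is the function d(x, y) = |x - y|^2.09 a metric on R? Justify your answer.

No. d(x,y) = |x-y|^2.09 fails the triangle inequality since p = 2.09 > 1. Counterexample: x = -4, y = 1, z = 11. d(x,z) = |-4 - 11|^2.09 = 15^2.09 ≈ 287.0984, but d(x,y) + d(y,z) = 5^2.09 + 10^2.09 ≈ 28.8966 + 123.0269 = 151.9235. Since 287.0984 > 151.9235, the triangle inequality is violated.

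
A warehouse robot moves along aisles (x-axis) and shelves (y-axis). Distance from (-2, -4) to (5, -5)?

Σ|x_i - y_i| = |-2 - 5| + |-4 - (-5)| = 7 + 1 = 8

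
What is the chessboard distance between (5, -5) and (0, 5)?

max(|x_i - y_i|) = max(|5 - 0|, |-5 - 5|) = max(5, 10) = 10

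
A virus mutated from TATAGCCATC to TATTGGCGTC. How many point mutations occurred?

Differing positions: 4, 6, 8. Hamming distance = 3.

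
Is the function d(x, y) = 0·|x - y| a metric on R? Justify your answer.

No. With c = 0, d(x,y) = 0 for all x, y. This fails identity of indiscernibles: d(3, 10) = 0 but 3 ≠ 10.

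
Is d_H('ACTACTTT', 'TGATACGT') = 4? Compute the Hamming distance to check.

Differing positions: 1, 2, 3, 4, 5, 6, 7. Hamming distance = 7, so the claim that d_H = 4 is false.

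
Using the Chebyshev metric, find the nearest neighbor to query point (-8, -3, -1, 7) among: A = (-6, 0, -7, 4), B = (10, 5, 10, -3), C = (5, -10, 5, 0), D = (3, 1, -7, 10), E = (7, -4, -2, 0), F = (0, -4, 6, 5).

Distances: d(A) = 6, d(B) = 18, d(C) = 13, d(D) = 11, d(E) = 15, d(F) = 8. Nearest: A = (-6, 0, -7, 4) with distance 6.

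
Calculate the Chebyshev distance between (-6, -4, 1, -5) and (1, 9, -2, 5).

max(|x_i - y_i|) = max(|-6 - 1|, |-4 - 9|, |1 - (-2)|, |-5 - 5|) = max(7, 13, 3, 10) = 13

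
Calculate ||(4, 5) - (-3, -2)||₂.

√(Σ(x_i - y_i)²) = √((4 - (-3))² + (5 - (-2))²)
= √(7² + 7²) = √(49 + 49) = √98 ≈ 9.8995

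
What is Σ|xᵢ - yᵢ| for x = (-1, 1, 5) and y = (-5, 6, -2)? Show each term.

Σ|x_i - y_i| = |-1 - (-5)| + |1 - 6| + |5 - (-2)| = 4 + 5 + 7 = 16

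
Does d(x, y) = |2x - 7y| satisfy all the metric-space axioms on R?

No. d fails symmetry: d(5, 6) = |2·5 - 7·6| = |-32| = 32, but d(6, 5) = |2·6 - 7·5| = |-23| = 23. Since 32 ≠ 23, d(x,y) ≠ d(y,x) in general.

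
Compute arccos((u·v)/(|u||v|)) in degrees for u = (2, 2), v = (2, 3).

With u = (2, 2), v = (2, 3):
u·v = 2·2 + 2·3 = 4 + 6 = 10.
|u| = √(2² + 2²) = √8, |v| = √(2² + 3²) = √13, so |u||v| = √(8·13) = √104.
cos θ = (u·v)/(|u||v|) = 10/√104 ≈ 0.980581
θ = arccos(0.980581) ≈ 11.31°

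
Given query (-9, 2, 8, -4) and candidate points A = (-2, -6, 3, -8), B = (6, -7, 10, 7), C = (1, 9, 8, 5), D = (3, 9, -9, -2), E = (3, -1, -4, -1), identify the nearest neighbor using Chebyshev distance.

Distances: d(A) = 8, d(B) = 15, d(C) = 10, d(D) = 17, d(E) = 12. Nearest: A = (-2, -6, 3, -8) with distance 8.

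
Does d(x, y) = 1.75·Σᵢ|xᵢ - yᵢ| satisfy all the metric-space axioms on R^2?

Yes. The L1 (Manhattan) norm induces a metric on R^2, and multiplying a metric by a positive constant 1.75 > 0 preserves all four axioms: non-negativity (1.75·||x-y|| ≥ 0), identity (1.75·||x-y|| = 0 ⟺ ||x-y|| = 0 ⟺ x = y), symmetry (||x-y|| = ||y-x||), and the triangle inequality (1.75·||x-z|| ≤ 1.75·||x-y|| + 1.75·||y-z||). So d is a metric.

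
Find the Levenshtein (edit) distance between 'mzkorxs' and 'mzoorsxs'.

Let D[i][j] be the edit distance between the first i characters of 'mzkorxs' and the first j characters of 'mzoorsxs', with D[i][0] = i, D[0][j] = j, and D[i][j] = D[i-1][j-1] if the characters match, else 1 + min(D[i-1][j], D[i][j-1], D[i-1][j-1]). Filling the table (rows: prefixes of 'mzkorxs', columns: prefixes of 'mzoorsxs'):
     ε  m  z  o  o  r  s  x  s
  ε  0  1  2  3  4  5  6  7  8
  m  1  0  1  2  3  4  5  6  7
  z  2  1  0  1  2  3  4  5  6
  k  3  2  1  1  2  3  4  5  6
  o  4  3  2  1  1  2  3  4  5
  r  5  4  3  2  2  1  2  3  4
  x  6  5  4  3  3  2  2  2  3
  s  7  6  5  4  4  3  2  3  2
The bottom-right entry gives D[7][8] = 2, so no sequence of fewer than 2 edits works. Backtracking through the table gives one optimal edit sequence (2 edits):
  mzkorxs → mzoorxs (sub k→o @3)
  mzoorxs → mzoorsxs (ins s @6)
Edit distance = 2.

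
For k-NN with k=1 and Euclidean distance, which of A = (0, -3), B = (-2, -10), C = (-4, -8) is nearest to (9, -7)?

Distances: d(A) ≈ 9.8489, d(B) ≈ 11.4018, d(C) ≈ 13.0384. Nearest: A = (0, -3) with distance 9.8489.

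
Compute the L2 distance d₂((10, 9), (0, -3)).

√(Σ(x_i - y_i)²) = √((10 - 0)² + (9 - (-3))²)
= √(10² + 12²) = √(100 + 144) = √244 ≈ 15.6205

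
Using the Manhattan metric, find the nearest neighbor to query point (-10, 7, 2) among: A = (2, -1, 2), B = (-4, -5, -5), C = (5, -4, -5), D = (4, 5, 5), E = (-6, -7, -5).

Distances: d(A) = 20, d(B) = 25, d(C) = 33, d(D) = 19, d(E) = 25. Nearest: D = (4, 5, 5) with distance 19.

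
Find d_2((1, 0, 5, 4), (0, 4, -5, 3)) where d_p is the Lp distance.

(Σ|x_i - y_i|^2)^(1/2) = (|1 - 0|^2 + |0 - 4|^2 + |5 - (-5)|^2 + |4 - 3|^2)^(1/2)
= (1^2 + 4^2 + 10^2 + 1^2)^(1/2) = (1 + 16 + 100 + 1)^(1/2) = (118)^(1/2) ≈ 10.8628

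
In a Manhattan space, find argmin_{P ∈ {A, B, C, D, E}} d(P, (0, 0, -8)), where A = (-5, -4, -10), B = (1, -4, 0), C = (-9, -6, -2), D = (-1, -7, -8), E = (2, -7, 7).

Distances: d(A) = 11, d(B) = 13, d(C) = 21, d(D) = 8, d(E) = 24. Nearest: D = (-1, -7, -8) with distance 8.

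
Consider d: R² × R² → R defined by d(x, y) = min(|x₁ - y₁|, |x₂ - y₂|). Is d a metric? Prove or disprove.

No. d fails identity of indiscernibles: take x = (1, 0) and y = (1, 6). Then d(x,y) = min(|1 - 1|, |0 - 6|) = min(0, 6) = 0, yet x ≠ y.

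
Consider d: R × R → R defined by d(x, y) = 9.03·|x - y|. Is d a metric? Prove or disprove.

Yes. Since |x - y| is a metric on R and 9.03 > 0, the positive scalar multiple 9.03·|x - y| is also a metric: scaling by a positive constant preserves non-negativity, identity (d=0 ⟺ |x-y|=0 ⟺ x=y), symmetry, and the triangle inequality.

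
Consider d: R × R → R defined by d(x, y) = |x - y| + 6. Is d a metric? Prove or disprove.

No. d fails identity of indiscernibles (specifically d(x,x) = 0): d(0, 0) = |0 - 0| + 6 = 0 + 6 = 6 ≠ 0.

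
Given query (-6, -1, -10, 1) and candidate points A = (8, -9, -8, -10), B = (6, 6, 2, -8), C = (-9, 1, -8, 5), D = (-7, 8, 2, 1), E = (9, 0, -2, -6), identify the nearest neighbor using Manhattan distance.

Distances: d(A) = 35, d(B) = 40, d(C) = 11, d(D) = 22, d(E) = 31. Nearest: C = (-9, 1, -8, 5) with distance 11.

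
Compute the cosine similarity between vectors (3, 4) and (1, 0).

With u = (3, 4), v = (1, 0):
u·v = 3·1 + 4·0 = 3 + 0 = 3.
|u| = √(3² + 4²) = √25, |v| = √(1² + 0²) = √1, so |u||v| = √(25·1) = √25 = 5.
cos θ = (u·v)/(|u||v|) = 3/5 = 0.6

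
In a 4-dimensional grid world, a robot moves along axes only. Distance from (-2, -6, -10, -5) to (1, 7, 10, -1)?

Σ|x_i - y_i| = |-2 - 1| + |-6 - 7| + |-10 - 10| + |-5 - (-1)| = 3 + 13 + 20 + 4 = 40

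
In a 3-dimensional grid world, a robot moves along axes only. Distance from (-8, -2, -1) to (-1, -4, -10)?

Σ|x_i - y_i| = |-8 - (-1)| + |-2 - (-4)| + |-1 - (-10)| = 7 + 2 + 9 = 18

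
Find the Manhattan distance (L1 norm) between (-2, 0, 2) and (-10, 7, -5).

Σ|x_i - y_i| = |-2 - (-10)| + |0 - 7| + |2 - (-5)| = 8 + 7 + 7 = 22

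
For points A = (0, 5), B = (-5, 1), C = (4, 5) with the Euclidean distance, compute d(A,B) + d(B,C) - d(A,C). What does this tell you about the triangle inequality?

d(A,B) = √(5² + 4²) = √41 ≈ 6.4031, d(B,C) = √(9² + 4²) = √97 ≈ 9.8489, d(A,C) = √(4² + 0²) = √16 = 4.
d(A,B) + d(B,C) - d(A,C) = 6.4031 + 9.8489 - 4 = 16.252 - 4 = 12.252 (to 4 decimal places). This is ≥ 0, so the triangle inequality holds for these points.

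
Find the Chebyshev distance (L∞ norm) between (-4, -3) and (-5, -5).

max(|x_i - y_i|) = max(|-4 - (-5)|, |-3 - (-5)|) = max(1, 2) = 2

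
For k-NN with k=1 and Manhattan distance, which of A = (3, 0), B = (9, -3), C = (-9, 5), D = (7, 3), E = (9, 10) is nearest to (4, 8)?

Distances: d(A) = 9, d(B) = 16, d(C) = 16, d(D) = 8, d(E) = 7. Nearest: E = (9, 10) with distance 7.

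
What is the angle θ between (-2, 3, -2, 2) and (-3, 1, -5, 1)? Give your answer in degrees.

With u = (-2, 3, -2, 2), v = (-3, 1, -5, 1):
u·v = (-2)·(-3) + 3·1 + (-2)·(-5) + 2·1 = 6 + 3 + 10 + 2 = 21.
|u| = √((-2)² + 3² + (-2)² + 2²) = √21, |v| = √((-3)² + 1² + (-5)² + 1²) = √36, so |u||v| = √(21·36) = √756.
cos θ = (u·v)/(|u||v|) = 21/√756 ≈ 0.763763
θ = arccos(0.763763) ≈ 40.2°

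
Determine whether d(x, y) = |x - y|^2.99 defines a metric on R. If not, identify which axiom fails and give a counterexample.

No. d(x,y) = |x-y|^2.99 fails the triangle inequality since p = 2.99 > 1. Counterexample: x = 4, y = 16, z = 21. d(x,z) = |4 - 21|^2.99 = 17^2.99 ≈ 4775.7576, but d(x,y) + d(y,z) = 12^2.99 + 5^2.99 ≈ 1685.5899 + 123.0043 = 1808.5942. Since 4775.7576 > 1808.5942, the triangle inequality is violated.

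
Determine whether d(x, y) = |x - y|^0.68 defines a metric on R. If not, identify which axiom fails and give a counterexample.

Yes. With 0 < p = 0.68 ≤ 1, d(x,y) = |x-y|^0.68 is a metric on R. Non-negativity and symmetry are immediate; |x-y|^0.68 = 0 ⟺ |x-y| = 0 ⟺ x = y. For the triangle inequality, the function t ↦ t^0.68 is subadditive on [0,∞) when p ≤ 1, so |x-z|^0.68 ≤ (|x-y| + |y-z|)^0.68 ≤ |x-y|^0.68 + |y-z|^0.68.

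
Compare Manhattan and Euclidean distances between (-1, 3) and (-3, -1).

L1 = |-1 - (-3)| + |3 - (-1)| = 2 + 4 = 6
L2 = √(2² + 4²) = √20 ≈ 4.4721
L1 ≥ L2 always (equality iff movement is along one axis); L1 > L2 here.
Ratio L1/L2 = 6/√20 ≈ 1.3416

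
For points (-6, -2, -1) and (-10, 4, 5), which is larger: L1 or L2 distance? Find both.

L1 = |-6 - (-10)| + |-2 - 4| + |-1 - 5| = 4 + 6 + 6 = 16
L2 = √(4² + 6² + 6²) = √88 ≈ 9.3808
L1 ≥ L2 always (equality iff movement is along one axis); L1 > L2 here.
Ratio L1/L2 = 16/√88 ≈ 1.7056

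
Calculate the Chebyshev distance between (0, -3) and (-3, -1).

max(|x_i - y_i|) = max(|0 - (-3)|, |-3 - (-1)|) = max(3, 2) = 3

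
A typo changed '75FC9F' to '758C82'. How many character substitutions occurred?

Differing positions: 3, 5, 6. Hamming distance = 3.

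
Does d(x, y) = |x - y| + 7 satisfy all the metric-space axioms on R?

No. d fails identity of indiscernibles (specifically d(x,x) = 0): d(6, 6) = |6 - 6| + 7 = 0 + 7 = 7 ≠ 0.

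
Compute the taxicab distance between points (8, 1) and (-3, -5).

Σ|x_i - y_i| = |8 - (-3)| + |1 - (-5)| = 11 + 6 = 17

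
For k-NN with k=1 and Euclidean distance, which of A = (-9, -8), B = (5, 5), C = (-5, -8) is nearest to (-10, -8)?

Distances: d(A) = 1, d(B) ≈ 19.8494, d(C) = 5. Nearest: A = (-9, -8) with distance 1.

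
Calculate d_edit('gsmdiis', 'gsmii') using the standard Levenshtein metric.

Let D[i][j] be the edit distance between the first i characters of 'gsmdiis' and the first j characters of 'gsmii', with D[i][0] = i, D[0][j] = j, and D[i][j] = D[i-1][j-1] if the characters match, else 1 + min(D[i-1][j], D[i][j-1], D[i-1][j-1]). Filling the table (rows: prefixes of 'gsmdiis', columns: prefixes of 'gsmii'):
     ε  g  s  m  i  i
  ε  0  1  2  3  4  5
  g  1  0  1  2  3  4
  s  2  1  0  1  2  3
  m  3  2  1  0  1  2
  d  4  3  2  1  1  2
  i  5  4  3  2  1  1
  i  6  5  4  3  2  1
  s  7  6  5  4  3  2
The bottom-right entry gives D[7][5] = 2, so no sequence of fewer than 2 edits works. Backtracking through the table gives one optimal edit sequence (2 edits):
  gsmdiis → gsmiis (del d @4)
  gsmiis → gsmii (del s @6)
Edit distance = 2.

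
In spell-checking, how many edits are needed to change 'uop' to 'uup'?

Let D[i][j] be the edit distance between the first i characters of 'uop' and the first j characters of 'uup', with D[i][0] = i, D[0][j] = j, and D[i][j] = D[i-1][j-1] if the characters match, else 1 + min(D[i-1][j], D[i][j-1], D[i-1][j-1]). Filling the table (rows: prefixes of 'uop', columns: prefixes of 'uup'):
     ε  u  u  p
  ε  0  1  2  3
  u  1  0  1  2
  o  2  1  1  2
  p  3  2  2  1
The bottom-right entry gives D[3][3] = 1, so no sequence of fewer than 1 edit works. Backtracking through the table gives one optimal edit sequence (1 edit):
  uop → uup (sub o→u @2)
Edit distance = 1.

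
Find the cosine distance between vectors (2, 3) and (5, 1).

With u = (2, 3), v = (5, 1):
u·v = 2·5 + 3·1 = 10 + 3 = 13.
|u| = √(2² + 3²) = √13, |v| = √(5² + 1²) = √26, so |u||v| = √(13·26) = √338.
cos θ = (u·v)/(|u||v|) = 13/√338 ≈ 0.7071
Cosine distance = 1 - cos θ ≈ 1 - 0.7071 = 0.2929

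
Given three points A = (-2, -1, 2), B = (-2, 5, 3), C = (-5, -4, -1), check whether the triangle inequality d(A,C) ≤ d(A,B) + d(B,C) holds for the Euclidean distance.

d(A,B) = √(0² + 6² + 1²) = √37 ≈ 6.0828, d(B,C) = √(3² + 9² + 4²) = √106 ≈ 10.2956, d(A,C) = √(3² + 3² + 3²) = √27 ≈ 5.1962.
d(A,C) ≈ 5.1962 ≤ 6.0828 + 10.2956 = 16.3784. Triangle inequality is satisfied.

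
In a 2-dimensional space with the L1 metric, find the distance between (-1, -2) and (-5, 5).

Σ|x_i - y_i| = |-1 - (-5)| + |-2 - 5| = 4 + 7 = 11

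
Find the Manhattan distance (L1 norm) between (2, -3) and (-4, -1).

Σ|x_i - y_i| = |2 - (-4)| + |-3 - (-1)| = 6 + 2 = 8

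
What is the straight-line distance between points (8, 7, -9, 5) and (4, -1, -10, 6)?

√(Σ(x_i - y_i)²) = √((8 - 4)² + (7 - (-1))² + (-9 - (-10))² + (5 - 6)²)
= √(4² + 8² + 1² + (-1)²) = √(16 + 64 + 1 + 1) = √82 ≈ 9.0554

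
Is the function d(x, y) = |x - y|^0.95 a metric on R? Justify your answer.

Yes. With 0 < p = 0.95 ≤ 1, d(x,y) = |x-y|^0.95 is a metric on R. Non-negativity and symmetry are immediate; |x-y|^0.95 = 0 ⟺ |x-y| = 0 ⟺ x = y. For the triangle inequality, the function t ↦ t^0.95 is subadditive on [0,∞) when p ≤ 1, so |x-z|^0.95 ≤ (|x-y| + |y-z|)^0.95 ≤ |x-y|^0.95 + |y-z|^0.95.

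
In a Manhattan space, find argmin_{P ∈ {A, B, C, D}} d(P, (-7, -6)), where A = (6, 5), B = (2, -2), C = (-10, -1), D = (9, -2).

Distances: d(A) = 24, d(B) = 13, d(C) = 8, d(D) = 20. Nearest: C = (-10, -1) with distance 8.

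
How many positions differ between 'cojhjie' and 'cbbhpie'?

Differing positions: 2, 3, 5. Hamming distance = 3.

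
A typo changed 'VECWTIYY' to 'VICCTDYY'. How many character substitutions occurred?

Differing positions: 2, 4, 6. Hamming distance = 3.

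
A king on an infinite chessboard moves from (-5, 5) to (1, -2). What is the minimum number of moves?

max(|x_i - y_i|) = max(|-5 - 1|, |5 - (-2)|) = max(6, 7) = 7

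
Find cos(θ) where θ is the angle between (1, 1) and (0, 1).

With u = (1, 1), v = (0, 1):
u·v = 1·0 + 1·1 = 0 + 1 = 1.
|u| = √(1² + 1²) = √2, |v| = √(0² + 1²) = √1, so |u||v| = √(2·1) = √2.
cos θ = (u·v)/(|u||v|) = 1/√2 ≈ 0.7071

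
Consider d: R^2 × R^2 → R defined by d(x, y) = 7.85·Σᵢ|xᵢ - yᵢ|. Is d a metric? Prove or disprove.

Yes. The L1 (Manhattan) norm induces a metric on R^2, and multiplying a metric by a positive constant 7.85 > 0 preserves all four axioms: non-negativity (7.85·||x-y|| ≥ 0), identity (7.85·||x-y|| = 0 ⟺ ||x-y|| = 0 ⟺ x = y), symmetry (||x-y|| = ||y-x||), and the triangle inequality (7.85·||x-z|| ≤ 7.85·||x-y|| + 7.85·||y-z||). So d is a metric.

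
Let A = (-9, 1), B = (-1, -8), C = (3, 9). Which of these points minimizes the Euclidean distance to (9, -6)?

Distances: d(A) ≈ 19.3132, d(B) ≈ 10.198, d(C) ≈ 16.1555. Nearest: B = (-1, -8) with distance 10.198.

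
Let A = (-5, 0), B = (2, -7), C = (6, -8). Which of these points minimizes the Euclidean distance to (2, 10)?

Distances: d(A) ≈ 12.2066, d(B) = 17, d(C) ≈ 18.4391. Nearest: A = (-5, 0) with distance 12.2066.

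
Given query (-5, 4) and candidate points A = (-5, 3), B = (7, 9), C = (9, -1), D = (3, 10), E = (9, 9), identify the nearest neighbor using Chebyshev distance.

Distances: d(A) = 1, d(B) = 12, d(C) = 14, d(D) = 8, d(E) = 14. Nearest: A = (-5, 3) with distance 1.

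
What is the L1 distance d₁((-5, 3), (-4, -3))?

Σ|x_i - y_i| = |-5 - (-4)| + |3 - (-3)| = 1 + 6 = 7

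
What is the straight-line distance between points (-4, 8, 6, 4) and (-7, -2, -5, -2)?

√(Σ(x_i - y_i)²) = √((-4 - (-7))² + (8 - (-2))² + (6 - (-5))² + (4 - (-2))²)
= √(3² + 10² + 11² + 6²) = √(9 + 100 + 121 + 36) = √266 ≈ 16.3095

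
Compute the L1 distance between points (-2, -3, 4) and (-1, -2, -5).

Σ|x_i - y_i| = |-2 - (-1)| + |-3 - (-2)| + |4 - (-5)| = 1 + 1 + 9 = 11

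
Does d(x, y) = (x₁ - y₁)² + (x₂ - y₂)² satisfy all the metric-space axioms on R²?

No. The squared Euclidean distance fails the triangle inequality. Counterexample: x = (0, 0), y = (4, 2), z = (8, 4). d(x,z) = 8² + 4² = 80, but d(x,y) + d(y,z) = (4² + 2²) + (4² + 2²) = 20 + 20 = 40. Since 80 > 40, the triangle inequality is violated. (Note: √d, the ordinary Euclidean distance, IS a metric.)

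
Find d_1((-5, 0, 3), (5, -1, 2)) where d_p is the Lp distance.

Σ|x_i - y_i| = |-5 - 5| + |0 - (-1)| + |3 - 2| = 10 + 1 + 1 = 12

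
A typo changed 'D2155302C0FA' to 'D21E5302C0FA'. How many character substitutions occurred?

Differing positions: 4. Hamming distance = 1.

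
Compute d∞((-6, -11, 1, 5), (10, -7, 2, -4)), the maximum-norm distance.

max(|x_i - y_i|) = max(|-6 - 10|, |-11 - (-7)|, |1 - 2|, |5 - (-4)|) = max(16, 4, 1, 9) = 16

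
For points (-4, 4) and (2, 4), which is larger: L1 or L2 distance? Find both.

L1 = |-4 - 2| + |4 - 4| = 6 + 0 = 6
L2 = √(6² + 0²) = √36 = 6
L1 ≥ L2 always (equality iff movement is along one axis); L1 = L2 here (movement is along a single axis).
Ratio L1/L2 = 6/6 = 1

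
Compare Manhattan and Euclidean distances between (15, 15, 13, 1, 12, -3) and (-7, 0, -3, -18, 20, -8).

L1 = |15 - (-7)| + |15 - 0| + |13 - (-3)| + |1 - (-18)| + |12 - 20| + |-3 - (-8)| = 22 + 15 + 16 + 19 + 8 + 5 = 85
L2 = √(22² + 15² + 16² + 19² + 8² + 5²) = √1415 ≈ 37.6165
L1 ≥ L2 always (equality iff movement is along one axis); L1 > L2 here.
Ratio L1/L2 = 85/√1415 ≈ 2.2596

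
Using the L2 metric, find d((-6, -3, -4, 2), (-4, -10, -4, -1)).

√(Σ(x_i - y_i)²) = √((-6 - (-4))² + (-3 - (-10))² + (-4 - (-4))² + (2 - (-1))²)
= √((-2)² + 7² + 0² + 3²) = √(4 + 49 + 0 + 9) = √62 ≈ 7.874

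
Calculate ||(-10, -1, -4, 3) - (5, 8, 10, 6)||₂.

√(Σ(x_i - y_i)²) = √((-10 - 5)² + (-1 - 8)² + (-4 - 10)² + (3 - 6)²)
= √((-15)² + (-9)² + (-14)² + (-3)²) = √(225 + 81 + 196 + 9) = √511 ≈ 22.6053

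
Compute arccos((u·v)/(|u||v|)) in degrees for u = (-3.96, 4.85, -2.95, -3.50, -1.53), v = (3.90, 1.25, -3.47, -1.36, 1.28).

With u = (-3.96, 4.85, -2.95, -3.50, -1.53), v = (3.90, 1.25, -3.47, -1.36, 1.28):
u·v = (-3.96)·3.9 + 4.85·1.25 + (-2.95)·(-3.47) + (-3.5)·(-1.36) + (-1.53)·1.28 = (-15.444) + 6.0625 + 10.2365 + 4.76 + (-1.9584) = 3.6566.
|u| = √((-3.96)² + 4.85² + (-2.95)² + (-3.5)² + (-1.53)²) = √(15.6816 + 23.5225 + 8.7025 + 12.25 + 2.3409) = √62.4975, |v| = √(3.9² + 1.25² + (-3.47)² + (-1.36)² + 1.28²) = √(15.21 + 1.5625 + 12.0409 + 1.8496 + 1.6384) = √32.3014.
cos θ = (u·v)/(|u||v|) = 3.6566/(√62.4975·√32.3014) ≈ 0.081383
θ = arccos(0.081383) ≈ 85.33°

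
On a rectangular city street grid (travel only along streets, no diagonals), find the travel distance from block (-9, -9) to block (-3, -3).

Σ|x_i - y_i| = |-9 - (-3)| + |-9 - (-3)| = 6 + 6 = 12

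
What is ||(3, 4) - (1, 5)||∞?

max(|x_i - y_i|) = max(|3 - 1|, |4 - 5|) = max(2, 1) = 2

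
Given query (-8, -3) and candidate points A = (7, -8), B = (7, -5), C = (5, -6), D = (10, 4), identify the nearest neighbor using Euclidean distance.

Distances: d(A) ≈ 15.8114, d(B) ≈ 15.1327, d(C) ≈ 13.3417, d(D) ≈ 19.3132. Nearest: C = (5, -6) with distance 13.3417.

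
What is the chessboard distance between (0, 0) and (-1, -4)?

max(|x_i - y_i|) = max(|0 - (-1)|, |0 - (-4)|) = max(1, 4) = 4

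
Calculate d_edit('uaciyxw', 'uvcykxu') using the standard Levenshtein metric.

Let D[i][j] be the edit distance between the first i characters of 'uaciyxw' and the first j characters of 'uvcykxu', with D[i][0] = i, D[0][j] = j, and D[i][j] = D[i-1][j-1] if the characters match, else 1 + min(D[i-1][j], D[i][j-1], D[i-1][j-1]). Filling the table (rows: prefixes of 'uaciyxw', columns: prefixes of 'uvcykxu'):
     ε  u  v  c  y  k  x  u
  ε  0  1  2  3  4  5  6  7
  u  1  0  1  2  3  4  5  6
  a  2  1  1  2  3  4  5  6
  c  3  2  2  1  2  3  4  5
  i  4  3  3  2  2  3  4  5
  y  5  4  4  3  2  3  4  5
  x  6  5  5  4  3  3  3  4
  w  7  6  6  5  4  4  4  4
The bottom-right entry gives D[7][7] = 4, so no sequence of fewer than 4 edits works. Backtracking through the table gives one optimal edit sequence (4 edits):
  uaciyxw → uvciyxw (sub a→v @2)
  uvciyxw → uvcyyxw (sub i→y @4)
  uvcyyxw → uvcykxw (sub y→k @5)
  uvcykxw → uvcykxu (sub w→u @7)
Edit distance = 4.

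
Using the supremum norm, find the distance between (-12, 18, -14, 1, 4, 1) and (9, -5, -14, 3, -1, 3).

max(|x_i - y_i|) = max(|-12 - 9|, |18 - (-5)|, |-14 - (-14)|, |1 - 3|, |4 - (-1)|, |1 - 3|) = max(21, 23, 0, 2, 5, 2) = 23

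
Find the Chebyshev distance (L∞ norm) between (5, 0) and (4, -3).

max(|x_i - y_i|) = max(|5 - 4|, |0 - (-3)|) = max(1, 3) = 3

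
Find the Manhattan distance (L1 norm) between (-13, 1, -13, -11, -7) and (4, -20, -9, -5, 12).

Σ|x_i - y_i| = |-13 - 4| + |1 - (-20)| + |-13 - (-9)| + |-11 - (-5)| + |-7 - 12| = 17 + 21 + 4 + 6 + 19 = 67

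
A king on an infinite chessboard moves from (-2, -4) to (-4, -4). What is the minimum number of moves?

max(|x_i - y_i|) = max(|-2 - (-4)|, |-4 - (-4)|) = max(2, 0) = 2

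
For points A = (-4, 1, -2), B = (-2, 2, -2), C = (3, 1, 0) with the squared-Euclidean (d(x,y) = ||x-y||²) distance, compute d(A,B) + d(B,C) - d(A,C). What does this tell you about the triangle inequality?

d(A,B) = 2² + 1² + 0² = 5, d(B,C) = 5² + 1² + 2² = 30, d(A,C) = 7² + 0² + 2² = 53.
d(A,B) + d(B,C) - d(A,C) = 5 + 30 - 53 = 35 - 53 = -18. This is < 0, so the triangle inequality FAILS for these points (squared-Euclidean is not a metric).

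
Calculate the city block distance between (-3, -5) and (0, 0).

Σ|x_i - y_i| = |-3 - 0| + |-5 - 0| = 3 + 5 = 8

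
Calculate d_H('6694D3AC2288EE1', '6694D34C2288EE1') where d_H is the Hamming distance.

Differing positions: 7. Hamming distance = 1.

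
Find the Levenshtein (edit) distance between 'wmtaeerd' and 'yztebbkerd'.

Let D[i][j] be the edit distance between the first i characters of 'wmtaeerd' and the first j characters of 'yztebbkerd', with D[i][0] = i, D[0][j] = j, and D[i][j] = D[i-1][j-1] if the characters match, else 1 + min(D[i-1][j], D[i][j-1], D[i-1][j-1]). Filling the table (rows: prefixes of 'wmtaeerd', columns: prefixes of 'yztebbkerd'):
     ε  y  z  t  e  b  b  k  e  r  d
  ε  0  1  2  3  4  5  6  7  8  9 10
  w  1  1  2  3  4  5  6  7  8  9 10
  m  2  2  2  3  4  5  6  7  8  9 10
  t  3  3  3  2  3  4  5  6  7  8  9
  a  4  4  4  3  3  4  5  6  7  8  9
  e  5  5  5  4  3  4  5  6  6  7  8
  e  6  6  6  5  4  4  5  6  6  7  8
  r  7  7  7  6  5  5  5  6  7  6  7
  d  8  8  8  7  6  6  6  6  7  7  6
The bottom-right entry gives D[8][10] = 6, so no sequence of fewer than 6 edits works. Backtracking through the table gives one optimal edit sequence (6 edits):
  wmtaeerd → ymtaeerd (sub w→y @1)
  ymtaeerd → yztaeerd (sub m→z @2)
  yztaeerd → yzteaeerd (ins e @4)
  yzteaeerd → yztebaeerd (ins b @5)
  yztebaeerd → yztebbeerd (sub a→b @6)
  yztebbeerd → yztebbkerd (sub e→k @7)
Edit distance = 6.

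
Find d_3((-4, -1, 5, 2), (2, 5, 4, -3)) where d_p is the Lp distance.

(Σ|x_i - y_i|^3)^(1/3) = (|-4 - 2|^3 + |-1 - 5|^3 + |5 - 4|^3 + |2 - (-3)|^3)^(1/3)
= (6^3 + 6^3 + 1^3 + 5^3)^(1/3) = (216 + 216 + 1 + 125)^(1/3) = (558)^(1/3) ≈ 8.2327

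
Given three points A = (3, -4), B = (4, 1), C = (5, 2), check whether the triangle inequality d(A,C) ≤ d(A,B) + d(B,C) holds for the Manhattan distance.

d(A,B) = 1 + 5 = 6, d(B,C) = 1 + 1 = 2, d(A,C) = 2 + 6 = 8.
d(A,C) = 8 ≤ 6 + 2 = 8. Triangle inequality is satisfied.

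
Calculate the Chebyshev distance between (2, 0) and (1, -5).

max(|x_i - y_i|) = max(|2 - 1|, |0 - (-5)|) = max(1, 5) = 5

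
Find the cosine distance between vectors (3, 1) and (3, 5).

With u = (3, 1), v = (3, 5):
u·v = 3·3 + 1·5 = 9 + 5 = 14.
|u| = √(3² + 1²) = √10, |v| = √(3² + 5²) = √34, so |u||v| = √(10·34) = √340.
cos θ = (u·v)/(|u||v|) = 14/√340 ≈ 0.7593
Cosine distance = 1 - cos θ ≈ 1 - 0.7593 = 0.2407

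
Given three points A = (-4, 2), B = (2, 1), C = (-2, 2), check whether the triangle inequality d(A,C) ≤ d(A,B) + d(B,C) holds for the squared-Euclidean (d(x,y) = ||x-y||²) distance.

d(A,B) = 6² + 1² = 37, d(B,C) = 4² + 1² = 17, d(A,C) = 2² + 0² = 4.
d(A,C) = 4 ≤ 37 + 17 = 54. Triangle inequality is satisfied.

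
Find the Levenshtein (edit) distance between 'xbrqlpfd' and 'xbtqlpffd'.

Let D[i][j] be the edit distance between the first i characters of 'xbrqlpfd' and the first j characters of 'xbtqlpffd', with D[i][0] = i, D[0][j] = j, and D[i][j] = D[i-1][j-1] if the characters match, else 1 + min(D[i-1][j], D[i][j-1], D[i-1][j-1]). Filling the table (rows: prefixes of 'xbrqlpfd', columns: prefixes of 'xbtqlpffd'):
     ε  x  b  t  q  l  p  f  f  d
  ε  0  1  2  3  4  5  6  7  8  9
  x  1  0  1  2  3  4  5  6  7  8
  b  2  1  0  1  2  3  4  5  6  7
  r  3  2  1  1  2  3  4  5  6  7
  q  4  3  2  2  1  2  3  4  5  6
  l  5  4  3  3  2  1  2  3  4  5
  p  6  5  4  4  3  2  1  2  3  4
  f  7  6  5  5  4  3  2  1  2  3
  d  8  7  6  6  5  4  3  2  2  2
The bottom-right entry gives D[8][9] = 2, so no sequence of fewer than 2 edits works. Backtracking through the table gives one optimal edit sequence (2 edits):
  xbrqlpfd → xbtqlpfd (sub r→t @3)
  xbtqlpfd → xbtqlpffd (ins f @7)
Edit distance = 2.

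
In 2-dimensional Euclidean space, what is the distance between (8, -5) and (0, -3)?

√(Σ(x_i - y_i)²) = √((8 - 0)² + (-5 - (-3))²)
= √(8² + (-2)²) = √(64 + 4) = √68 ≈ 8.2462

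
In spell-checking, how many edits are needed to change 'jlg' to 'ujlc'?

Let D[i][j] be the edit distance between the first i characters of 'jlg' and the first j characters of 'ujlc', with D[i][0] = i, D[0][j] = j, and D[i][j] = D[i-1][j-1] if the characters match, else 1 + min(D[i-1][j], D[i][j-1], D[i-1][j-1]). Filling the table (rows: prefixes of 'jlg', columns: prefixes of 'ujlc'):
     ε  u  j  l  c
  ε  0  1  2  3  4
  j  1  1  1  2  3
  l  2  2  2  1  2
  g  3  3  3  2  2
The bottom-right entry gives D[3][4] = 2, so no sequence of fewer than 2 edits works. Backtracking through the table gives one optimal edit sequence (2 edits):
  jlg → ujlg (ins u @1)
  ujlg → ujlc (sub g→c @4)
Edit distance = 2.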